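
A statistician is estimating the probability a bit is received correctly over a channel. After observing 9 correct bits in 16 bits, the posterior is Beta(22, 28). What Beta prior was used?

Beta(13, 21)

Under Beta–binomial conjugacy the posterior parameters are (a+s, b+f).
So a = 22 − 9 = 13 and b = 28 − 7 = 21.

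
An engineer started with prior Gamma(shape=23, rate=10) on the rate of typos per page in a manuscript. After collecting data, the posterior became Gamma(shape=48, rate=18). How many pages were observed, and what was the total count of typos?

n = 8 pages with total 25 typos

Gamma–Poisson conjugacy: posterior shape = α + Σxᵢ, posterior rate = β + n.
Matching: Σxᵢ = 48 − 23 = 25 and n = 18 − 10 = 8.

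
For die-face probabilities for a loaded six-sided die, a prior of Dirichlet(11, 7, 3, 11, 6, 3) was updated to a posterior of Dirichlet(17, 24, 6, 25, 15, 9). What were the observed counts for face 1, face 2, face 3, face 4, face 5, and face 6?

counts (6, 17, 3, 14, 9, 6)

For a Dirichlet(α) prior with multinomial counts c, the posterior is Dirichlet(α + c) componentwise.
Counts are posterior − prior componentwise: 17−11=6, 24−7=17, 6−3=3, 25−11=14, 15−6=9, 9−3=6.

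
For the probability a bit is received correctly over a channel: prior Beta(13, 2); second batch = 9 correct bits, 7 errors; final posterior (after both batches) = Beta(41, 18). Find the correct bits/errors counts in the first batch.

Sequential conjugate updates are equivalent to a single update on the pooled data, so total successes = posterior α − prior α and total failures = posterior β − prior β.
Total across both batches: 41−13=28 correct bits, 18−2=16 errors.
Subtract the second batch: 28−9=19 correct bits and 16−7=9 errors.

19 correct bits and 9 errors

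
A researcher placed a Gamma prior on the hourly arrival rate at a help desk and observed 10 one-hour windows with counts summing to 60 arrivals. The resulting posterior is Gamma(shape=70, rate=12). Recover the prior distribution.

Gamma(shape=10, rate=2)

Gamma–Poisson conjugacy: posterior shape = α + Σxᵢ, posterior rate = β + n.
So α = 70 − 60 = 10 and β = 12 − 10 = 2.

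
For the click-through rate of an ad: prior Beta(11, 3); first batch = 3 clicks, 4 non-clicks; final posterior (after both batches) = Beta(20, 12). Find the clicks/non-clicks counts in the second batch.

6 clicks and 5 non-clicks

Sequential conjugate updates are equivalent to a single update on the pooled data, so total successes = posterior α − prior α and total failures = posterior β − prior β.
Total across both batches: 20−11=9 clicks, 12−3=9 non-clicks.
Subtract the first batch: 9−3=6 clicks and 9−4=5 non-clicks.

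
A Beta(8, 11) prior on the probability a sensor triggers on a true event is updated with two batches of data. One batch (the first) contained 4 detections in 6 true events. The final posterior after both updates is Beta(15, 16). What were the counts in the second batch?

Because Beta–binomial updating is additive in the counts, the combined data contributed (α_post−α_prior, β_post−β_prior) successes and failures.
Total across both batches: 15−8=7 detections, 16−11=5 misses.
Subtract the first batch: 7−4=3 detections and 5−2=3 misses.

3 detections and 3 misses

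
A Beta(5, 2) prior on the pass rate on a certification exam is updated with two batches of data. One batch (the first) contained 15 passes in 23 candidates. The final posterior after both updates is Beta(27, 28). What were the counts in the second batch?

7 passes and 18 failures

Because Beta–binomial updating is additive in the counts, the combined data contributed (α_post−α_prior, β_post−β_prior) successes and failures.
Total across both batches: 27−5=22 passes, 28−2=26 failures.
Subtract the first batch: 22−15=7 passes and 26−8=18 failures.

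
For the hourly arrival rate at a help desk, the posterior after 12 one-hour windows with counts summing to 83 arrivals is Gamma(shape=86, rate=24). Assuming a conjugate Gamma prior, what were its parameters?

Gamma(shape=3, rate=12)

Gamma–Poisson conjugacy: posterior shape = α + Σxᵢ, posterior rate = β + n.
So α = 86 − 83 = 3 and β = 24 − 12 = 12.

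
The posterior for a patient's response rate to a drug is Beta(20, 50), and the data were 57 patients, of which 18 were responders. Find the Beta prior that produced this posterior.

Beta(2, 11)

A Beta(a, b) prior with s successes and f failures in binomial data gives a Beta(a+s, b+f) posterior.
So a = 20 − 18 = 2 and b = 50 − 39 = 11.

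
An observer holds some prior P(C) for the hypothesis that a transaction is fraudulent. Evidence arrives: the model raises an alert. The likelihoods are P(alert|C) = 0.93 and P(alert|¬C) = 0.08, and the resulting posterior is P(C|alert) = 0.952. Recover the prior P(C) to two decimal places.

In odds form, posterior odds = prior odds × likelihood ratio, so prior odds = posterior odds ÷ LR.
Posterior odds = 0.952/(1−0.952) = 19.8333. LR = 0.93/0.08 = 11.6250.
Prior odds = 19.8333/11.6250 = 1.7061, so P(C) = 1.7061/(1+1.7061) ≈ 0.63.

P(C) = 0.63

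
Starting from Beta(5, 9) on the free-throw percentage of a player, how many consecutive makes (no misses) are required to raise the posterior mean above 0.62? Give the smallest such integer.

k = 10

After k makes and 0 misses the posterior is Beta(5+k, 9), with mean (5+k)/(5+9+k).
Set (5+k)/(14+k) > 0.62 and solve: k > (0.62·14 − 5)/(1 − 0.62) = 9.684.
The smallest integer exceeding 9.684 is 10, and checking k=10: (15)/(24) = 0.6250 > 0.62.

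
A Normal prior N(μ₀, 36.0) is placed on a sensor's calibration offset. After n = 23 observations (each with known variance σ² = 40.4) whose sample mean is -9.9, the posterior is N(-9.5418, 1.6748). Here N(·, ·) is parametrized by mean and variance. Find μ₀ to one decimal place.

The posterior mean is a precision-weighted average: μ_n = (τ₀μ₀ + τ_data·x̄)/(τ₀+τ_data), with τ₀=1/σ₀² and τ_data=n/σ².
Here τ₀ = 1/36.0 = 0.027778 and τ_data = 23/40.4 = 0.569307, so τ_n = 0.597085.
Rearranging for μ₀: μ₀ = (μ_n·τ_n − τ_data·x̄)/τ₀ = (-9.5418·0.597085 − 0.569307·-9.9) / 0.027778 = -0.061126/0.027778 ≈ -2.2.

μ₀ = -2.2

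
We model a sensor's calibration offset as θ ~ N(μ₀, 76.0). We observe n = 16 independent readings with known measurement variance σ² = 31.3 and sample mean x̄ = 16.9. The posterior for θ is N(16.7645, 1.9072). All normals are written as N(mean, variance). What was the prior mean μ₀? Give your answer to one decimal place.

μ₀ = 11.5

The posterior mean is a precision-weighted average: μ_n = (τ₀μ₀ + τ_data·x̄)/(τ₀+τ_data), with τ₀=1/σ₀² and τ_data=n/σ².
Here τ₀ = 1/76.0 = 0.013158 and τ_data = 16/31.3 = 0.511182, so τ_n = 0.524340.
Rearranging for μ₀: μ₀ = (μ_n·τ_n − τ_data·x̄)/τ₀ = (16.7645·0.524340 − 0.511182·16.9) / 0.013158 = 0.151322/0.013158 ≈ 11.5.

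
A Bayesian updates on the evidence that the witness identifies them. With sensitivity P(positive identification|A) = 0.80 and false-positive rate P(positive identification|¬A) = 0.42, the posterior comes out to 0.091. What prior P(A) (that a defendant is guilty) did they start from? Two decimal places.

Bayes' rule in odds form gives O(A|E) = O(A)·[P(E|A)/P(E|¬A)], hence O(A) = O(A|E)/LR.
Posterior odds = 0.091/(1−0.091) = 0.1001. LR = 0.80/0.42 = 1.9048.
Prior odds = 0.1001/1.9048 = 0.0526, so P(A) = 0.0526/(1+0.0526) ≈ 0.05.

P(A) = 0.05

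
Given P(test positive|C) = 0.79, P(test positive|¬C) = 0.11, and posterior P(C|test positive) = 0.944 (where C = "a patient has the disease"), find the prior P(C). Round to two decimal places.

P(C) = 0.70

Bayes' rule in odds form gives O(C|E) = O(C)·[P(E|C)/P(E|¬C)], hence O(C) = O(C|E)/LR.
Posterior odds = 0.944/(1−0.944) = 16.8571. LR = 0.79/0.11 = 7.1818.
Prior odds = 16.8571/7.1818 = 2.3472, so P(C) = 2.3472/(1+2.3472) ≈ 0.70.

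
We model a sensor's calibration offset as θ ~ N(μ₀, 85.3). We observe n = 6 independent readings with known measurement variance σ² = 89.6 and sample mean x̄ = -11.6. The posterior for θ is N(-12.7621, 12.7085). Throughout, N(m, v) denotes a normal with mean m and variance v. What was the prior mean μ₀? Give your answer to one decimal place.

The posterior mean is a precision-weighted average: μ_n = (τ₀μ₀ + τ_data·x̄)/(τ₀+τ_data), with τ₀=1/σ₀² and τ_data=n/σ².
Here τ₀ = 1/85.3 = 0.011723 and τ_data = 6/89.6 = 0.066964, so τ_n = 0.078687.
Rearranging for μ₀: μ₀ = (μ_n·τ_n − τ_data·x̄)/τ₀ = (-12.7621·0.078687 − 0.066964·-11.6) / 0.011723 = -0.227429/0.011723 ≈ -19.4.

μ₀ = -19.4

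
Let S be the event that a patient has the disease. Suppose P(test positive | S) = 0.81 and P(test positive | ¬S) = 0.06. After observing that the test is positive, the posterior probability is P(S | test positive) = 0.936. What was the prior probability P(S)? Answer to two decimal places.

P(S) = 0.52

Bayes' rule in odds form gives O(S|E) = O(S)·[P(E|S)/P(E|¬S)], hence O(S) = O(S|E)/LR.
Posterior odds = 0.936/(1−0.936) = 14.6250. LR = 0.81/0.06 = 13.5000.
Prior odds = 14.6250/13.5000 = 1.0833, so P(S) = 1.0833/(1+1.0833) ≈ 0.52.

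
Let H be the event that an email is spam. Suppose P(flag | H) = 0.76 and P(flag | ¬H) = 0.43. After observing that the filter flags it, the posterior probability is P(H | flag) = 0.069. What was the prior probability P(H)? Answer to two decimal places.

Bayes' rule in odds form gives O(H|E) = O(H)·[P(E|H)/P(E|¬H)], hence O(H) = O(H|E)/LR.
Posterior odds = 0.069/(1−0.069) = 0.0741. LR = 0.76/0.43 = 1.7674.
Prior odds = 0.0741/1.7674 = 0.0419, so P(H) = 0.0419/(1+0.0419) ≈ 0.04.

P(H) = 0.04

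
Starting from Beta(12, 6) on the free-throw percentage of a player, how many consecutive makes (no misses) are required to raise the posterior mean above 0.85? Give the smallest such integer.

After k makes and 0 misses the posterior is Beta(12+k, 6), with mean (12+k)/(12+6+k).
Set (12+k)/(18+k) > 0.85 and solve: k > (0.85·18 − 12)/(1 − 0.85) = 22.000.
The smallest integer exceeding 22.000 is 23, and checking k=23: (35)/(41) = 0.8537 > 0.85.

k = 23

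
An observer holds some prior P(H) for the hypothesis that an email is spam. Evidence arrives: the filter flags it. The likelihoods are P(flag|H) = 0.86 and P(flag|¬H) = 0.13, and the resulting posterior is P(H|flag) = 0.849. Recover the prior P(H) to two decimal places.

P(H) = 0.46

Bayes' rule in odds form gives O(H|E) = O(H)·[P(E|H)/P(E|¬H)], hence O(H) = O(H|E)/LR.
Posterior odds = 0.849/(1−0.849) = 5.6225. LR = 0.86/0.13 = 6.6154.
Prior odds = 5.6225/6.6154 = 0.8499, so P(H) = 0.8499/(1+0.8499) ≈ 0.46.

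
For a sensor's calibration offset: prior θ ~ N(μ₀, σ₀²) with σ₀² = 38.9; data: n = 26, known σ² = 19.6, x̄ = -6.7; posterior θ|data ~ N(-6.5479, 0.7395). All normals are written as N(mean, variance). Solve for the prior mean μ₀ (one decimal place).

μ₀ = 1.3

With known observation variance, the Normal–Normal posterior has precision τ_n = τ₀ + n/σ² and mean μ_n = (τ₀μ₀ + (n/σ²)x̄)/τ_n.
Here τ₀ = 1/38.9 = 0.025707 and τ_data = 26/19.6 = 1.326531, so τ_n = 1.352238.
Rearranging for μ₀: μ₀ = (μ_n·τ_n − τ_data·x̄)/τ₀ = (-6.5479·1.352238 − 1.326531·-6.7) / 0.025707 = 0.033438/0.025707 ≈ 1.3.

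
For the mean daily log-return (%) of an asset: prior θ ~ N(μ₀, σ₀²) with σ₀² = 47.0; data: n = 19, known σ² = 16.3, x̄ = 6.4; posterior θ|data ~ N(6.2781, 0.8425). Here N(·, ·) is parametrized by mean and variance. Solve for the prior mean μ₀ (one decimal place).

μ₀ = -0.4

The posterior mean is a precision-weighted average: μ_n = (τ₀μ₀ + τ_data·x̄)/(τ₀+τ_data), with τ₀=1/σ₀² and τ_data=n/σ².
Here τ₀ = 1/47.0 = 0.021277 and τ_data = 19/16.3 = 1.165644, so τ_n = 1.186921.
Rearranging for μ₀: μ₀ = (μ_n·τ_n − τ_data·x̄)/τ₀ = (6.2781·1.186921 − 1.165644·6.4) / 0.021277 = -0.008513/0.021277 ≈ -0.4.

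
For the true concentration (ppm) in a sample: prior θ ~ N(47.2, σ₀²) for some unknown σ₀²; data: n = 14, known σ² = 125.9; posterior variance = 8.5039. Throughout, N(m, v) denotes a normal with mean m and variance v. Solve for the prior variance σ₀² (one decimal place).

For the Normal–Normal model with known σ², precisions add: τ_n = τ₀ + n/σ².
So 1/σ₀² = 1/8.5039 − 14/125.9 = 0.117593 − 0.111199 = 0.006394.
Hence σ₀² = 1/0.006394 ≈ 156.4.

σ₀² = 156.4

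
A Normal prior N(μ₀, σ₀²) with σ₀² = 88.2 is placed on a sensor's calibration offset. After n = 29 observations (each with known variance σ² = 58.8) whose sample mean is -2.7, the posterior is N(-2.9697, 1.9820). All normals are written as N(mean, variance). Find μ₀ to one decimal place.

The posterior mean is a precision-weighted average: μ_n = (τ₀μ₀ + τ_data·x̄)/(τ₀+τ_data), with τ₀=1/σ₀² and τ_data=n/σ².
Here τ₀ = 1/88.2 = 0.011338 and τ_data = 29/58.8 = 0.493197, so τ_n = 0.504535.
Rearranging for μ₀: μ₀ = (μ_n·τ_n − τ_data·x̄)/τ₀ = (-2.9697·0.504535 − 0.493197·-2.7) / 0.011338 = -0.166686/0.011338 ≈ -14.7.

μ₀ = -14.7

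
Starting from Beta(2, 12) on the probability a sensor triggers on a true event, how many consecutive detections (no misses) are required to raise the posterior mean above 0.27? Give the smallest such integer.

After k detections and 0 misses the posterior is Beta(2+k, 12), with mean (2+k)/(2+12+k).
Set (2+k)/(14+k) > 0.27 and solve: k > (0.27·14 − 2)/(1 − 0.27) = 2.438.
The smallest integer exceeding 2.438 is 3, and checking k=3: (5)/(17) = 0.2941 > 0.27.

k = 3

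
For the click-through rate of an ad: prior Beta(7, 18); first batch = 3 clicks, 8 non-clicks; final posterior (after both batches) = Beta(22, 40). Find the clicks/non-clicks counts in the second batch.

12 clicks and 14 non-clicks

Because Beta–binomial updating is additive in the counts, the combined data contributed (α_post−α_prior, β_post−β_prior) successes and failures.
Total across both batches: 22−7=15 clicks, 40−18=22 non-clicks.
Subtract the first batch: 15−3=12 clicks and 22−8=14 non-clicks.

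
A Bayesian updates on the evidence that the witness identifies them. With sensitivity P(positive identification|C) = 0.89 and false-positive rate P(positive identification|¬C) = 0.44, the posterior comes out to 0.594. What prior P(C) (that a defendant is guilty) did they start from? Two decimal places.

P(C) = 0.42

Bayes' rule in odds form gives O(C|E) = O(C)·[P(E|C)/P(E|¬C)], hence O(C) = O(C|E)/LR.
Posterior odds = 0.594/(1−0.594) = 1.4631. LR = 0.89/0.44 = 2.0227.
Prior odds = 1.4631/2.0227 = 0.7233, so P(C) = 0.7233/(1+0.7233) ≈ 0.42.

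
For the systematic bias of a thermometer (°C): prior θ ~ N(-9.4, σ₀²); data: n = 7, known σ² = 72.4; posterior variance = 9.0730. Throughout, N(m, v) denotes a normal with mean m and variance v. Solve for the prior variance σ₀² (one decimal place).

Posterior precision equals prior precision plus data precision: 1/σ_n² = 1/σ₀² + n/σ².
So 1/σ₀² = 1/9.0730 − 7/72.4 = 0.110217 − 0.096685 = 0.013532.
Hence σ₀² = 1/0.013532 ≈ 73.9.

σ₀² = 73.9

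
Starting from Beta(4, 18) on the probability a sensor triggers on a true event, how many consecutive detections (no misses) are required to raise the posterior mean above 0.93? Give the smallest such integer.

k = 236

After k detections and 0 misses the posterior is Beta(4+k, 18), with mean (4+k)/(4+18+k).
Set (4+k)/(22+k) > 0.93 and solve: k > (0.93·22 − 4)/(1 − 0.93) = 235.143.
The smallest integer exceeding 235.143 is 236, and checking k=236: (240)/(258) = 0.9302 > 0.93.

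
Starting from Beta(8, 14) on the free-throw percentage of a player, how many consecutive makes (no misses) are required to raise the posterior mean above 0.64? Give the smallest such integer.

After k makes and 0 misses the posterior is Beta(8+k, 14), with mean (8+k)/(8+14+k).
Set (8+k)/(22+k) > 0.64 and solve: k > (0.64·22 − 8)/(1 − 0.64) = 16.889.
The smallest integer exceeding 16.889 is 17, and checking k=17: (25)/(39) = 0.6410 > 0.64.

k = 17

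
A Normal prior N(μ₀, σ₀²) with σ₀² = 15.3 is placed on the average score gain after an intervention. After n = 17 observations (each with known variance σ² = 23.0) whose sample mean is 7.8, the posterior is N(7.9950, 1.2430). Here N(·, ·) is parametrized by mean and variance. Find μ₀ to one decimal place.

With known observation variance, the Normal–Normal posterior has precision τ_n = τ₀ + n/σ² and mean μ_n = (τ₀μ₀ + (n/σ²)x̄)/τ_n.
Here τ₀ = 1/15.3 = 0.065359 and τ_data = 17/23.0 = 0.739130, so τ_n = 0.804489.
Rearranging for μ₀: μ₀ = (μ_n·τ_n − τ_data·x̄)/τ₀ = (7.9950·0.804489 − 0.739130·7.8) / 0.065359 = 0.666676/0.065359 ≈ 10.2.

μ₀ = 10.2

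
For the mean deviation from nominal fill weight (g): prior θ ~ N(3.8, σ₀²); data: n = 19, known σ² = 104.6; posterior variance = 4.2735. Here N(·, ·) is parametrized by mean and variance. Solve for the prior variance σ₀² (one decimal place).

σ₀² = 19.1

Posterior precision equals prior precision plus data precision: 1/σ_n² = 1/σ₀² + n/σ².
So 1/σ₀² = 1/4.2735 − 19/104.6 = 0.234000 − 0.181644 = 0.052356.
Hence σ₀² = 1/0.052356 ≈ 19.1.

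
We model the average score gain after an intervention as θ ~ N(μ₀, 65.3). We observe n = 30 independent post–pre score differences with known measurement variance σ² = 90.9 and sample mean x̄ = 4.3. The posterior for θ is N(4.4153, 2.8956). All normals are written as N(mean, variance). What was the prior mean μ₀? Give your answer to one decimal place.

The posterior mean is a precision-weighted average: μ_n = (τ₀μ₀ + τ_data·x̄)/(τ₀+τ_data), with τ₀=1/σ₀² and τ_data=n/σ².
Here τ₀ = 1/65.3 = 0.015314 and τ_data = 30/90.9 = 0.330033, so τ_n = 0.345347.
Rearranging for μ₀: μ₀ = (μ_n·τ_n − τ_data·x̄)/τ₀ = (4.4153·0.345347 − 0.330033·4.3) / 0.015314 = 0.105669/0.015314 ≈ 6.9.

μ₀ = 6.9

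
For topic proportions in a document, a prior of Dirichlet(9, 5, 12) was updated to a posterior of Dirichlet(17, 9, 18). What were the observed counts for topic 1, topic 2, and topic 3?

counts (8, 4, 6)

For a Dirichlet(α) prior with multinomial counts c, the posterior is Dirichlet(α + c) componentwise.
Counts are posterior − prior componentwise: 17−9=8, 9−5=4, 18−12=6.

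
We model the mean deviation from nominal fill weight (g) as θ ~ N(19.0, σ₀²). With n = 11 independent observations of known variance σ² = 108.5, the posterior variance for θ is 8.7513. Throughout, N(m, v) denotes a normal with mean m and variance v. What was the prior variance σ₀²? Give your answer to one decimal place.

σ₀² = 77.6

Posterior precision equals prior precision plus data precision: 1/σ_n² = 1/σ₀² + n/σ².
So 1/σ₀² = 1/8.7513 − 11/108.5 = 0.114269 − 0.101382 = 0.012887.
Hence σ₀² = 1/0.012887 ≈ 77.6.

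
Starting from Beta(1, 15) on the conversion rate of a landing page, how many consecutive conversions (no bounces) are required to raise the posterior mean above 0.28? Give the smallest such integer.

k = 5

After k conversions and 0 bounces the posterior is Beta(1+k, 15), with mean (1+k)/(1+15+k).
Set (1+k)/(16+k) > 0.28 and solve: k > (0.28·16 − 1)/(1 − 0.28) = 4.833.
The smallest integer exceeding 4.833 is 5, and checking k=5: (6)/(21) = 0.2857 > 0.28.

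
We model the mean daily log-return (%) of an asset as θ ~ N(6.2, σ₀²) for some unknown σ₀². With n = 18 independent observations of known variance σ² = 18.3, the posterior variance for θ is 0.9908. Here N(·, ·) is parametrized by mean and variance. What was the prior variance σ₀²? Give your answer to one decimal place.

σ₀² = 38.9

Posterior precision equals prior precision plus data precision: 1/σ_n² = 1/σ₀² + n/σ².
So 1/σ₀² = 1/0.9908 − 18/18.3 = 1.009285 − 0.983607 = 0.025678.
Hence σ₀² = 1/0.025678 ≈ 38.9.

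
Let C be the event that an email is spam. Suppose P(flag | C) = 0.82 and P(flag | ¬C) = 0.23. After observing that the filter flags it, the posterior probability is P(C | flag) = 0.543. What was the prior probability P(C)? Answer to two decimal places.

In odds form, posterior odds = prior odds × likelihood ratio, so prior odds = posterior odds ÷ LR.
Posterior odds = 0.543/(1−0.543) = 1.1882. LR = 0.82/0.23 = 3.5652.
Prior odds = 1.1882/3.5652 = 0.3333, so P(C) = 0.3333/(1+0.3333) ≈ 0.25.

P(C) = 0.25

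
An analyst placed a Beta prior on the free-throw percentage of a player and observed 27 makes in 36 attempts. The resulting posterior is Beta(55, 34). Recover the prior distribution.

Beta(28, 25)

A Beta(α, β) prior with s successes and f failures in binomial data gives a Beta(α+s, β+f) posterior.
Subtract the data counts: 55−27=28, 34−9=25.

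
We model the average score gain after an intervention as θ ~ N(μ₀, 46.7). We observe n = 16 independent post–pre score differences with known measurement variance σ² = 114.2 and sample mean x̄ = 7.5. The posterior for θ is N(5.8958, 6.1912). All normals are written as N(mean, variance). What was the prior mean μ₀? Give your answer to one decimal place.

μ₀ = -4.6

With known observation variance, the Normal–Normal posterior has precision τ_n = τ₀ + n/σ² and mean μ_n = (τ₀μ₀ + (n/σ²)x̄)/τ_n.
Here τ₀ = 1/46.7 = 0.021413 and τ_data = 16/114.2 = 0.140105, so τ_n = 0.161518.
Rearranging for μ₀: μ₀ = (μ_n·τ_n − τ_data·x̄)/τ₀ = (5.8958·0.161518 − 0.140105·7.5) / 0.021413 = -0.098510/0.021413 ≈ -4.6.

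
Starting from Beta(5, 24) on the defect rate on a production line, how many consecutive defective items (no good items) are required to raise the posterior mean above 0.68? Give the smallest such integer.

After k defective items and 0 good items the posterior is Beta(5+k, 24), with mean (5+k)/(5+24+k).
Set (5+k)/(29+k) > 0.68 and solve: k > (0.68·29 − 5)/(1 − 0.68) = 46.000.
The smallest integer exceeding 46.000 is 47.

k = 47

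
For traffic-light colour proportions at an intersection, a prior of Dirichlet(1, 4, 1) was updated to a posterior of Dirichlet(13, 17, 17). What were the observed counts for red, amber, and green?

For a Dirichlet(α) prior with multinomial counts c, the posterior is Dirichlet(α + c) componentwise.
Counts are posterior − prior componentwise: 13−1=12, 17−4=13, 17−1=16.

counts (12, 13, 16)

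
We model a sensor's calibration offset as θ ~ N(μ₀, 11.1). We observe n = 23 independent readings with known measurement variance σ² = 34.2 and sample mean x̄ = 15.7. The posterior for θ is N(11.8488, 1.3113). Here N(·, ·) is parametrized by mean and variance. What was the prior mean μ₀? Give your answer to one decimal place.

The posterior mean is a precision-weighted average: μ_n = (τ₀μ₀ + τ_data·x̄)/(τ₀+τ_data), with τ₀=1/σ₀² and τ_data=n/σ².
Here τ₀ = 1/11.1 = 0.090090 and τ_data = 23/34.2 = 0.672515, so τ_n = 0.762605.
Rearranging for μ₀: μ₀ = (μ_n·τ_n − τ_data·x̄)/τ₀ = (11.8488·0.762605 − 0.672515·15.7) / 0.090090 = -1.522531/0.090090 ≈ -16.9.

μ₀ = -16.9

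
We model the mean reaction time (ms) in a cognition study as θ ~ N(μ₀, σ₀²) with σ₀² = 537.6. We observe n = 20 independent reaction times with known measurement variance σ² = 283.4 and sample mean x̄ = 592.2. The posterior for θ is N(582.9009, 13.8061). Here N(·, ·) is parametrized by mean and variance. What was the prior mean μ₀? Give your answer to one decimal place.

With known observation variance, the Normal–Normal posterior has precision τ_n = τ₀ + n/σ² and mean μ_n = (τ₀μ₀ + (n/σ²)x̄)/τ_n.
Here τ₀ = 1/537.6 = 0.001860 and τ_data = 20/283.4 = 0.070572, so τ_n = 0.072432.
Rearranging for μ₀: μ₀ = (μ_n·τ_n − τ_data·x̄)/τ₀ = (582.9009·0.072432 − 0.070572·592.2) / 0.001860 = 0.427940/0.001860 ≈ 230.1.

μ₀ = 230.1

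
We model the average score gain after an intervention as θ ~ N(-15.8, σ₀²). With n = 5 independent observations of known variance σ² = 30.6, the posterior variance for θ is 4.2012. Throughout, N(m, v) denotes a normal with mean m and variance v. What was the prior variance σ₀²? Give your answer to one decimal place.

σ₀² = 13.4

Posterior precision equals prior precision plus data precision: 1/σ_n² = 1/σ₀² + n/σ².
So 1/σ₀² = 1/4.2012 − 5/30.6 = 0.238027 − 0.163399 = 0.074628.
Hence σ₀² = 1/0.074628 ≈ 13.4.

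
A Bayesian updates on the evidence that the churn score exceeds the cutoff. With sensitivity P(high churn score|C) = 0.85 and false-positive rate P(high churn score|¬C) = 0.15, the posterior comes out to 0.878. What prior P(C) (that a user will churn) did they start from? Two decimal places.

P(C) = 0.56

Bayes' rule in odds form gives O(C|E) = O(C)·[P(E|C)/P(E|¬C)], hence O(C) = O(C|E)/LR.
Posterior odds = 0.878/(1−0.878) = 7.1967. LR = 0.85/0.15 = 5.6667.
Prior odds = 7.1967/5.6667 = 1.2700, so P(C) = 1.2700/(1+1.2700) ≈ 0.56.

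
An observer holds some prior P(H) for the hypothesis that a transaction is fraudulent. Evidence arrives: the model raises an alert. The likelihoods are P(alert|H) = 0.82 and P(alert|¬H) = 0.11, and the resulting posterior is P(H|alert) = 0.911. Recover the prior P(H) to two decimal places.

P(H) = 0.58

Bayes' rule in odds form gives O(H|E) = O(H)·[P(E|H)/P(E|¬H)], hence O(H) = O(H|E)/LR.
Posterior odds = 0.911/(1−0.911) = 10.2360. LR = 0.82/0.11 = 7.4545.
Prior odds = 10.2360/7.4545 = 1.3731, so P(H) = 1.3731/(1+1.3731) ≈ 0.58.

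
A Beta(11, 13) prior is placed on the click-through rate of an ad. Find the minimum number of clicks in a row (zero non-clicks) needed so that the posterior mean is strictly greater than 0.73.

After k clicks and 0 non-clicks the posterior is Beta(11+k, 13), with mean (11+k)/(11+13+k).
Set (11+k)/(24+k) > 0.73 and solve: k > (0.73·24 − 11)/(1 − 0.73) = 24.148.
The smallest integer exceeding 24.148 is 25.

k = 25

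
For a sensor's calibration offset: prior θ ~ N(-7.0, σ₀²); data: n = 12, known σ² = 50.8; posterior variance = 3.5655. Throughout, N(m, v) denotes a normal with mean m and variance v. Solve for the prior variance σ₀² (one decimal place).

σ₀² = 22.6

For the Normal–Normal model with known σ², precisions add: τ_n = τ₀ + n/σ².
So 1/σ₀² = 1/3.5655 − 12/50.8 = 0.280466 − 0.236220 = 0.044246.
Hence σ₀² = 1/0.044246 ≈ 22.6.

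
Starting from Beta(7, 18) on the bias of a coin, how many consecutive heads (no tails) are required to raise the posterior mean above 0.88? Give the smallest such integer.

k = 126

After k heads and 0 tails the posterior is Beta(7+k, 18), with mean (7+k)/(7+18+k).
Set (7+k)/(25+k) > 0.88 and solve: k > (0.88·25 − 7)/(1 − 0.88) = 125.000.
The smallest integer exceeding 125.000 is 126, and checking k=126: (133)/(151) = 0.8808 > 0.88.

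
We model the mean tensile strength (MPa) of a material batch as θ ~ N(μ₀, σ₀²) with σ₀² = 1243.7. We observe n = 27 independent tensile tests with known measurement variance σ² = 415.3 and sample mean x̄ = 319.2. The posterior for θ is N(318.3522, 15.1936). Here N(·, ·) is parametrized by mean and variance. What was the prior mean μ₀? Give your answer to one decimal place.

μ₀ = 249.8

The posterior mean is a precision-weighted average: μ_n = (τ₀μ₀ + τ_data·x̄)/(τ₀+τ_data), with τ₀=1/σ₀² and τ_data=n/σ².
Here τ₀ = 1/1243.7 = 0.000804 and τ_data = 27/415.3 = 0.065013, so τ_n = 0.065817.
Rearranging for μ₀: μ₀ = (μ_n·τ_n − τ_data·x̄)/τ₀ = (318.3522·0.065817 − 0.065013·319.2) / 0.000804 = 0.200837/0.000804 ≈ 249.8.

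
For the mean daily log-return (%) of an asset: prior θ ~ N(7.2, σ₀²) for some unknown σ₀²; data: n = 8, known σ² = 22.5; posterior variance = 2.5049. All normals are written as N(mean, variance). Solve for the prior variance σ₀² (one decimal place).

σ₀² = 22.9

For the Normal–Normal model with known σ², precisions add: τ_n = τ₀ + n/σ².
So 1/σ₀² = 1/2.5049 − 8/22.5 = 0.399218 − 0.355556 = 0.043662.
Hence σ₀² = 1/0.043662 ≈ 22.9.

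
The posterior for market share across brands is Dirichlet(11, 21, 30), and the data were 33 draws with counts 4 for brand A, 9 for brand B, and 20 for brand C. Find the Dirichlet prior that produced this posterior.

Dirichlet(7, 12, 10)

For a Dirichlet(α) prior with multinomial counts c, the posterior is Dirichlet(α + c) componentwise.
Subtract each count from the matching posterior parameter: 11−4=7, 21−9=12, 30−20=10.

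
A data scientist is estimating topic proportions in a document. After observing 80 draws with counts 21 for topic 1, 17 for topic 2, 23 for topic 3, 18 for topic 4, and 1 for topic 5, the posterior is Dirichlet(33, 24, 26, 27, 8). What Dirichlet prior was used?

Dirichlet(12, 7, 3, 9, 7)

For a Dirichlet(α) prior with multinomial counts c, the posterior is Dirichlet(α + c) componentwise.
Subtract each count from the matching posterior parameter: 33−21=12, 24−17=7, 26−23=3, 27−18=9, 8−1=7.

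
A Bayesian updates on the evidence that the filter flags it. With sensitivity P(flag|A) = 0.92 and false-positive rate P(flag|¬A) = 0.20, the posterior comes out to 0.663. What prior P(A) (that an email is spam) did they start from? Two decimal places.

Bayes' rule in odds form gives O(A|E) = O(A)·[P(E|A)/P(E|¬A)], hence O(A) = O(A|E)/LR.
Posterior odds = 0.663/(1−0.663) = 1.9674. LR = 0.92/0.20 = 4.6000.
Prior odds = 1.9674/4.6000 = 0.4277, so P(A) = 0.4277/(1+0.4277) ≈ 0.30.

P(A) = 0.30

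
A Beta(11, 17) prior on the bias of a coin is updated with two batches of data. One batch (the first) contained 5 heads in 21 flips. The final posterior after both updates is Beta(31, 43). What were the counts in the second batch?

Because Beta–binomial updating is additive in the counts, the combined data contributed (α_post−α_prior, β_post−β_prior) successes and failures.
Total across both batches: 31−11=20 heads, 43−17=26 tails.
Subtract the first batch: 20−5=15 heads and 26−16=10 tails.

15 heads and 10 tails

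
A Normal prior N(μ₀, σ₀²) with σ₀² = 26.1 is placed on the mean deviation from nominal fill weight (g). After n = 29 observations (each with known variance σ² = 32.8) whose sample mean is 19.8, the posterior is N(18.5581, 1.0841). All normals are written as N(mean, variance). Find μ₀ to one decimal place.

μ₀ = -10.1

The posterior mean is a precision-weighted average: μ_n = (τ₀μ₀ + τ_data·x̄)/(τ₀+τ_data), with τ₀=1/σ₀² and τ_data=n/σ².
Here τ₀ = 1/26.1 = 0.038314 and τ_data = 29/32.8 = 0.884146, so τ_n = 0.922460.
Rearranging for μ₀: μ₀ = (μ_n·τ_n − τ_data·x̄)/τ₀ = (18.5581·0.922460 − 0.884146·19.8) / 0.038314 = -0.386986/0.038314 ≈ -10.1.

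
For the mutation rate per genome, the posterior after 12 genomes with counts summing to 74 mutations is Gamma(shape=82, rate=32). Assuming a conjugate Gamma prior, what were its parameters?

Gamma–Poisson conjugacy: posterior shape = α + Σxᵢ, posterior rate = β + n.
So α = 82 − 74 = 8 and β = 32 − 12 = 20.

Gamma(shape=8, rate=20)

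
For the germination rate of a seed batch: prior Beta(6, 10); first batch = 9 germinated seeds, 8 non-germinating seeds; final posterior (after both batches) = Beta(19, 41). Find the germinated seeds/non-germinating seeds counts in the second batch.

4 germinated seeds and 23 non-germinating seeds

Because Beta–binomial updating is additive in the counts, the combined data contributed (α_post−α_prior, β_post−β_prior) successes and failures.
Total across both batches: 19−6=13 germinated seeds, 41−10=31 non-germinating seeds.
Subtract the first batch: 13−9=4 germinated seeds and 31−8=23 non-germinating seeds.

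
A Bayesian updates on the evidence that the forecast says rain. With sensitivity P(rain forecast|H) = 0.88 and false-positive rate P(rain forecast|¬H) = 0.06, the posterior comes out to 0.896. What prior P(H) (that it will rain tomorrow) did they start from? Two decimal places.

P(H) = 0.37

Bayes' rule in odds form gives O(H|E) = O(H)·[P(E|H)/P(E|¬H)], hence O(H) = O(H|E)/LR.
Posterior odds = 0.896/(1−0.896) = 8.6154. LR = 0.88/0.06 = 14.6667.
Prior odds = 8.6154/14.6667 = 0.5874, so P(H) = 0.5874/(1+0.5874) ≈ 0.37.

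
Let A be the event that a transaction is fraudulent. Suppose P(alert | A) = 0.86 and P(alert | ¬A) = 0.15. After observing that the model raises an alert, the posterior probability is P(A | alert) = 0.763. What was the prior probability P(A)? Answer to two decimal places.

P(A) = 0.36

In odds form, posterior odds = prior odds × likelihood ratio, so prior odds = posterior odds ÷ LR.
Posterior odds = 0.763/(1−0.763) = 3.2194. LR = 0.86/0.15 = 5.7333.
Prior odds = 3.2194/5.7333 = 0.5615, so P(A) = 0.5615/(1+0.5615) ≈ 0.36.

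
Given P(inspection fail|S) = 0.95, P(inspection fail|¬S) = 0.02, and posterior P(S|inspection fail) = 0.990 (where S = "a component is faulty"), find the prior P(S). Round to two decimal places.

In odds form, posterior odds = prior odds × likelihood ratio, so prior odds = posterior odds ÷ LR.
Posterior odds = 0.990/(1−0.990) = 99.0000. LR = 0.95/0.02 = 47.5000.
Prior odds = 99.0000/47.5000 = 2.0842, so P(S) = 2.0842/(1+2.0842) ≈ 0.68.

P(S) = 0.68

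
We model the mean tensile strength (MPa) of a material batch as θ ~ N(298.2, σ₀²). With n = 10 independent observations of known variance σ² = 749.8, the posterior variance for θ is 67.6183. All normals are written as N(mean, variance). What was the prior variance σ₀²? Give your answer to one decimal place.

Posterior precision equals prior precision plus data precision: 1/σ_n² = 1/σ₀² + n/σ².
So 1/σ₀² = 1/67.6183 − 10/749.8 = 0.014789 − 0.013337 = 0.001452.
Hence σ₀² = 1/0.001452 ≈ 688.7.

σ₀² = 688.7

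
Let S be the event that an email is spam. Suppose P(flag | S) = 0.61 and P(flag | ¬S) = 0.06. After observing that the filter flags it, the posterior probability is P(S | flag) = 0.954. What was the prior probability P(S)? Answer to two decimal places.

P(S) = 0.67

Bayes' rule in odds form gives O(S|E) = O(S)·[P(E|S)/P(E|¬S)], hence O(S) = O(S|E)/LR.
Posterior odds = 0.954/(1−0.954) = 20.7391. LR = 0.61/0.06 = 10.1667.
Prior odds = 20.7391/10.1667 = 2.0399, so P(S) = 2.0399/(1+2.0399) ≈ 0.67.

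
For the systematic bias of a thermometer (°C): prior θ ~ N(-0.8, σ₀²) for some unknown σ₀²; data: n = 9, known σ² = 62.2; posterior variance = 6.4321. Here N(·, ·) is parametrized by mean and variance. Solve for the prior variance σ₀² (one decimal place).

For the Normal–Normal model with known σ², precisions add: τ_n = τ₀ + n/σ².
So 1/σ₀² = 1/6.4321 − 9/62.2 = 0.155470 − 0.144695 = 0.010775.
Hence σ₀² = 1/0.010775 ≈ 92.8.

σ₀² = 92.8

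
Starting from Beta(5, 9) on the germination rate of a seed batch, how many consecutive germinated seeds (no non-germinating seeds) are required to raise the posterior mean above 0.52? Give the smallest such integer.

k = 5

After k germinated seeds and 0 non-germinating seeds the posterior is Beta(5+k, 9), with mean (5+k)/(5+9+k).
Set (5+k)/(14+k) > 0.52 and solve: k > (0.52·14 − 5)/(1 − 0.52) = 4.750.
The smallest integer exceeding 4.750 is 5, and checking k=5: (10)/(19) = 0.5263 > 0.52.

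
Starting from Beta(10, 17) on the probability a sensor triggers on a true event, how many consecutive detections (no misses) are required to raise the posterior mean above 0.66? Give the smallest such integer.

After k detections and 0 misses the posterior is Beta(10+k, 17), with mean (10+k)/(10+17+k).
Set (10+k)/(27+k) > 0.66 and solve: k > (0.66·27 − 10)/(1 − 0.66) = 23.000.
The smallest integer exceeding 23.000 is 24, and checking k=24: (34)/(51) = 0.6667 > 0.66.

k = 24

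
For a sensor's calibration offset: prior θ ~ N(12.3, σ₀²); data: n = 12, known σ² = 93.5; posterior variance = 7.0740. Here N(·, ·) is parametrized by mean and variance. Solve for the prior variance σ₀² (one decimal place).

Posterior precision equals prior precision plus data precision: 1/σ_n² = 1/σ₀² + n/σ².
So 1/σ₀² = 1/7.0740 − 12/93.5 = 0.141363 − 0.128342 = 0.013021.
Hence σ₀² = 1/0.013021 ≈ 76.8.

σ₀² = 76.8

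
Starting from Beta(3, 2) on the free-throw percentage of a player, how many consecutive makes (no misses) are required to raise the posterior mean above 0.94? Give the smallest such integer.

After k makes and 0 misses the posterior is Beta(3+k, 2), with mean (3+k)/(3+2+k).
Set (3+k)/(5+k) > 0.94 and solve: k > (0.94·5 − 3)/(1 − 0.94) = 28.333.
The smallest integer exceeding 28.333 is 29.

k = 29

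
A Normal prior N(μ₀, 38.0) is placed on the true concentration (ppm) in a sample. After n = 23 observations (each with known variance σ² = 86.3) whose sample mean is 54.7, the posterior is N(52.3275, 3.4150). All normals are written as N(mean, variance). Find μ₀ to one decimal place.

The posterior mean is a precision-weighted average: μ_n = (τ₀μ₀ + τ_data·x̄)/(τ₀+τ_data), with τ₀=1/σ₀² and τ_data=n/σ².
Here τ₀ = 1/38.0 = 0.026316 and τ_data = 23/86.3 = 0.266512, so τ_n = 0.292828.
Rearranging for μ₀: μ₀ = (μ_n·τ_n − τ_data·x̄)/τ₀ = (52.3275·0.292828 − 0.266512·54.7) / 0.026316 = 0.744751/0.026316 ≈ 28.3.

μ₀ = 28.3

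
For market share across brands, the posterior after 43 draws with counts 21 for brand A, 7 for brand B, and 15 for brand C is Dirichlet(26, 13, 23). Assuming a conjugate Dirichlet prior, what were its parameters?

Dirichlet(5, 6, 8)

For a Dirichlet(α) prior with multinomial counts c, the posterior is Dirichlet(α + c) componentwise.
Subtract each count from the matching posterior parameter: 26−21=5, 13−7=6, 23−15=8.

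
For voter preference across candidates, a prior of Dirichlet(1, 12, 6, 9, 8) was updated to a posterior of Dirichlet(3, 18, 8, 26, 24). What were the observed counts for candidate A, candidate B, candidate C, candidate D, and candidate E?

counts (2, 6, 2, 17, 16)

For a Dirichlet(α) prior with multinomial counts c, the posterior is Dirichlet(α + c) componentwise.
Counts are posterior − prior componentwise: 3−1=2, 18−12=6, 8−6=2, 26−9=17, 24−8=16.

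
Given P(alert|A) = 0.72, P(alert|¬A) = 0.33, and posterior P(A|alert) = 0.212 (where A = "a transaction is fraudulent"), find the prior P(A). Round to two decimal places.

P(A) = 0.11

Bayes' rule in odds form gives O(A|E) = O(A)·[P(E|A)/P(E|¬A)], hence O(A) = O(A|E)/LR.
Posterior odds = 0.212/(1−0.212) = 0.2690. LR = 0.72/0.33 = 2.1818.
Prior odds = 0.2690/2.1818 = 0.1233, so P(A) = 0.1233/(1+0.1233) ≈ 0.11.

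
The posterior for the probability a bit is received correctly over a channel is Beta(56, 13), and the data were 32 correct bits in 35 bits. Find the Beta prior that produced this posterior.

Beta is conjugate to the binomial likelihood: posterior = Beta(α+s, β+f).
So α = 56 − 32 = 24 and β = 13 − 3 = 10.

Beta(24, 10)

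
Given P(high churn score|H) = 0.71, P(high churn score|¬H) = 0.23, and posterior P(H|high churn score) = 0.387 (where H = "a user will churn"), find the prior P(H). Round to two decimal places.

P(H) = 0.17

Bayes' rule in odds form gives O(H|E) = O(H)·[P(E|H)/P(E|¬H)], hence O(H) = O(H|E)/LR.
Posterior odds = 0.387/(1−0.387) = 0.6313. LR = 0.71/0.23 = 3.0870.
Prior odds = 0.6313/3.0870 = 0.2045, so P(H) = 0.2045/(1+0.2045) ≈ 0.17.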